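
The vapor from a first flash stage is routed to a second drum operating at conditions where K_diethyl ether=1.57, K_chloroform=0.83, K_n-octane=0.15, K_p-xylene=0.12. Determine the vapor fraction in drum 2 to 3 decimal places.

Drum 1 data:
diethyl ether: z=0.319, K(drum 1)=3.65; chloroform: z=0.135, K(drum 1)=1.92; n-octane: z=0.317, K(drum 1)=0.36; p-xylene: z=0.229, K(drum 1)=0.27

V/F (drum 2) = 0.223

Drum 1:
Let ψ₁ = V/F and solve Σ zᵢ(Kᵢ−1)/(1+ψ₁(Kᵢ−1)) = 0.
Feasibility: ΣzᵢKᵢ = 1.599, Σzᵢ/Kᵢ = 1.886 — both > 1, two phases present.
Newton–Raphson from ψ₁ = 0.34:
  ψ₁ = 0.340: g = 0.0576, g' = -1.114 → ψ₁ = 0.392
  ψ₁ = 0.392: g = 0.0012, g' = -1.072 → ψ₁ = 0.393
Converged at ψ₁ = 0.393.
Drum-1 compositions:
  diethyl ether: x = 0.156, y = 0.570
  chloroform: x = 0.099, y = 0.190
  n-octane: x = 0.423, y = 0.152
  p-xylene: x = 0.321, y = 0.087
Drum-2 feed = drum-1 vapor: z₂ = (0.5705, 0.1904, 0.1524, 0.0867).
Drum 2:
Rachford–Rice: g(ψ₂) = Σ zᵢ(Kᵢ−1)/(1+ψ₂(Kᵢ−1)) = 0.
g(0) = ΣzᵢKᵢ − 1 = 0.087 and g(1) = 1 − Σzᵢ/Kᵢ = -1.331, so a root lies in (0, 1).
Newton iteration, ψ₂⁰ = 0.7:
  ψ₂ = 0.700: g = -0.3229, g' = -1.229 → ψ₂ = 0.437
  ψ₂ = 0.437: g = -0.1048, g' = -0.581 → ψ₂ = 0.257
  ψ₂ = 0.257: g = -0.0145, g' = -0.439 → ψ₂ = 0.224
  ψ₂ = 0.224: g = -0.0003, g' = -0.424 → ψ₂ = 0.223
Converged at ψ₂ = 0.223.
  diethyl ether: x = 0.506, y = 0.795
  chloroform: x = 0.198, y = 0.164
  n-octane: x = 0.188, y = 0.028
  p-xylene: x = 0.108, y = 0.013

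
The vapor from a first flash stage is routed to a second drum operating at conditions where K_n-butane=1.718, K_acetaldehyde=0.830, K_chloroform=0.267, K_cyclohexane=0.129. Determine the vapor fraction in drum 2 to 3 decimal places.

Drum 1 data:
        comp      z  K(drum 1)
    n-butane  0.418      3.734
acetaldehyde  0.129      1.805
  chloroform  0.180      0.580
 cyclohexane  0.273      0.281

V/F (drum 2) = 0.291

Drum 1:
Let ψ₁ = V/F and solve Σ zᵢ(Kᵢ−1)/(1+ψ₁(Kᵢ−1)) = 0.
Feasibility: ΣzᵢKᵢ = 1.975, Σzᵢ/Kᵢ = 1.465 — both > 1, two phases present.
Iterate (Newton) starting at ψ₁ = 0.35:
  ψ₁ = 0.350: g = 0.3141, g' = -1.162 → ψ₁ = 0.620
  ψ₁ = 0.620: g = 0.0367, g' = -0.985 → ψ₁ = 0.657
Converged at ψ₁ = 0.657.
Drum-1 compositions:
  n-butane: x = 0.149, y = 0.558
  acetaldehyde: x = 0.084, y = 0.152
  chloroform: x = 0.249, y = 0.144
  cyclohexane: x = 0.518, y = 0.145
Drum-2 feed = drum-1 vapor: z₂ = (0.5581, 0.1523, 0.1442, 0.1454).
Drum 2:
Rachford–Rice: g(ψ₂) = Σ zᵢ(Kᵢ−1)/(1+ψ₂(Kᵢ−1)) = 0.
Check two-phase: ΣzᵢKᵢ = 1.142 > 1 and Σzᵢ/Kᵢ = 2.176 > 1, so g(0) = 0.142 > 0 and g(1) = -1.176 < 0.
Iterate (Newton) starting at ψ₂ = 0.5:
  ψ₂ = 0.500: g = -0.1247, g' = -0.700 → ψ₂ = 0.322
  ψ₂ = 0.322: g = -0.0163, g' = -0.541 → ψ₂ = 0.292
  ψ₂ = 0.292: g = -0.0002, g' = -0.525 → ψ₂ = 0.291
Converged at ψ₂ = 0.291.
  n-butane: x = 0.462, y = 0.793
  acetaldehyde: x = 0.160, y = 0.133
  chloroform: x = 0.183, y = 0.049
  cyclohexane: x = 0.195, y = 0.025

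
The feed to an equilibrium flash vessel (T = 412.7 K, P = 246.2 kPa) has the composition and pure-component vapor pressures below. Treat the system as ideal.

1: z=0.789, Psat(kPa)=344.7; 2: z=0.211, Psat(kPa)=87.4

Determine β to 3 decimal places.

β = 0.696

Raoult's law: Kᵢ = Pᵢˢᵃᵗ/P = Pᵢˢᵃᵗ/246.2.
  K_1 = 344.7/246.2 = 1.40008, K_2 = 87.4/246.2 = 0.35500
Let β = V/F and solve Σ zᵢ(Kᵢ−1)/(1+β(Kᵢ−1)) = 0.
g(0) = ΣzᵢKᵢ − 1 = 0.180 and g(1) = 1 − Σzᵢ/Kᵢ = -0.158, so a root lies in (0, 1).
Binary case is linear: z₁(K₁−1)(1+β(K₂−1)) + z₂(K₂−1)(1+β(K₁−1)) = 0
⇒ β = [z₁(K₁−1)+z₂(K₂−1)] / [−(K₁−1)(K₂−1)] = 0.1796/0.2581 = 0.696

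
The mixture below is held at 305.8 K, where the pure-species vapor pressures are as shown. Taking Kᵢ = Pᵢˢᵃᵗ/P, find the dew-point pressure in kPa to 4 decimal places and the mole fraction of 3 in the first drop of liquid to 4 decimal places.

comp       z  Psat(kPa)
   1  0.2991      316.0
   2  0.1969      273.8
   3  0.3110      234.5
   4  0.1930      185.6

Pdew = 248.0310 kPa, x_3 = 0.3289

At the dew point ψ → 1, so Σzᵢ/Kᵢ = 1 with Kᵢ = Pᵢˢᵃᵗ/P ⇒ 1/P = Σzᵢ/Pᵢˢᵃᵗ.
1/P = 0.2991/316.0 + 0.1969/273.8 + 0.3110/234.5 + 0.1930/185.6 = 0.0040318 ⇒ P = 248.0310 kPa
xᵢ = zᵢP/Pᵢˢᵃᵗ ⇒ x_3 = 0.3110·248.0310/234.5 = 0.3289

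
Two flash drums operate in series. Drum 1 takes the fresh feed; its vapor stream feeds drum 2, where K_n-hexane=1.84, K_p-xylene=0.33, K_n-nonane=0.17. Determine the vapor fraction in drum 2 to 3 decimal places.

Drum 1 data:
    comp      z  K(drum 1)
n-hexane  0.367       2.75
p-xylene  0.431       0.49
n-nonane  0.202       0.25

V/F (drum 2) = 0.616

Drum 1:
Material balance + equilibrium reduce to Σ zᵢ(Kᵢ−1)/(1+ψ₁(Kᵢ−1)) = 0.
g(0) = ΣzᵢKᵢ − 1 = 0.271 and g(1) = 1 − Σzᵢ/Kᵢ = -0.821, so a root lies in (0, 1).
Newton iteration, ψ₁⁰ = 0.53:
  ψ₁ = 0.530: g = -0.2195, g' = -0.826 → ψ₁ = 0.264
  ψ₁ = 0.264: g = -0.0039, g' = -0.852 → ψ₁ = 0.260
Converged at ψ₁ = 0.260.
Drum-1 compositions:
  n-hexane: x = 0.252, y = 0.694
  p-xylene: x = 0.497, y = 0.243
  n-nonane: x = 0.251, y = 0.063
Drum-2 feed = drum-1 vapor: z₂ = (0.6938, 0.2434, 0.0627).
Drum 2:
Rachford–Rice: g(ψ₂) = Σ zᵢ(Kᵢ−1)/(1+ψ₂(Kᵢ−1)) = 0.
Feasibility: ΣzᵢKᵢ = 1.368, Σzᵢ/Kᵢ = 1.484 — both > 1, two phases present.
Iterate (Newton) starting at ψ₂ = 0.5:
  ψ₂ = 0.500: g = 0.0762, g' = -0.616 → ψ₂ = 0.624
  ψ₂ = 0.624: g = -0.0056, g' = -0.719 → ψ₂ = 0.616
Converged at ψ₂ = 0.616.
  n-hexane: x = 0.457, y = 0.841
  p-xylene: x = 0.414, y = 0.137
  n-nonane: x = 0.128, y = 0.022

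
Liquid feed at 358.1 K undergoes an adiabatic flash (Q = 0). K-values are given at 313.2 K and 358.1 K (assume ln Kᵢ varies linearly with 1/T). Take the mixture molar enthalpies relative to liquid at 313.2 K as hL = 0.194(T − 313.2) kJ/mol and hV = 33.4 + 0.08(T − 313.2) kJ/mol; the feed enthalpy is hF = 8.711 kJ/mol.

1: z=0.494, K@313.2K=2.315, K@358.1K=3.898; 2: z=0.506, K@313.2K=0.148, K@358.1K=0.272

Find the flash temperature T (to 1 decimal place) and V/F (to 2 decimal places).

Adiabatic flash: solve Rachford–Rice at each trial T, then check hF = ψ·hV(T) + (1−ψ)·hL(T).
  T = 313.2 K: K = (2.315, 0.148), RR gives ψ = 0.195, H_out = 6.514 kJ/mol
  T = 358.1 K: K = (3.898, 0.272), RR gives ψ = 0.504, H_out = 22.964 kJ/mol
  T = 335.6 K: K = (3.055, 0.205), RR gives ψ = 0.375, H_out = 15.909 kJ/mol
  T = 324.4 K: K = (2.672, 0.175), RR gives ψ = 0.296, H_out = 11.687 kJ/mol
  T = 318.8 K: K = (2.490, 0.161), RR gives ψ = 0.249, H_out = 9.257 kJ/mol
  T = 316.0 K: K = (2.402, 0.155), RR gives ψ = 0.223, H_out = 7.931 kJ/mol
  T = 317.4 K: K = (2.446, 0.158), RR gives ψ = 0.237, H_out = 8.604 kJ/mol
Linear interpolation between T = 317.4 (H_out = 8.604) and T = 318.8 (H_out = 9.257) on hF = 8.711 gives T ≈ 317.6 K, at which ψ = 0.24.

T = 317.6 K, V/F = 0.24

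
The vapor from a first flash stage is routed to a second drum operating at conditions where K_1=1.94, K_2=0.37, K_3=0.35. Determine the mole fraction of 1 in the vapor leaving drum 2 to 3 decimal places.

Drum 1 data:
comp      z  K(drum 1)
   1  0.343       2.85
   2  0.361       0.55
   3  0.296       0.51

Drum 1:
Rachford–Rice: g(ψ₁) = Σ zᵢ(Kᵢ−1)/(1+ψ₁(Kᵢ−1)) = 0.
g(0) = ΣzᵢKᵢ − 1 = 0.327 and g(1) = 1 − Σzᵢ/Kᵢ = -0.357, so a root lies in (0, 1).
Newton–Raphson from ψ₁ = 0.5:
  ψ₁ = 0.500: g = -0.0721, g' = -0.563 → ψ₁ = 0.372
  ψ₁ = 0.372: g = 0.0034, g' = -0.624 → ψ₁ = 0.377
Converged at ψ₁ = 0.377.
Drum-1 compositions:
  1: x = 0.202, y = 0.576
  2: x = 0.435, y = 0.239
  3: x = 0.363, y = 0.185
Drum-2 feed = drum-1 vapor: z₂ = (0.5756, 0.2392, 0.1852).
Drum 2:
Newton iteration, ψ₂⁰ = 0.5:
  ψ₂ = 0.500: g = -0.0303, g' = -0.609 → ψ₂ = 0.450
Converged at ψ₂ = 0.450.
  1: x = 0.405, y = 0.785
  2: x = 0.334, y = 0.123
  3: x = 0.262, y = 0.092

y_1 (drum 2) = 0.785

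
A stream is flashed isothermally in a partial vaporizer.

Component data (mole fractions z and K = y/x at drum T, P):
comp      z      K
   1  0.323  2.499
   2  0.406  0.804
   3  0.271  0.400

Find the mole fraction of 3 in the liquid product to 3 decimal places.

Material balance + equilibrium reduce to Σ zᵢ(Kᵢ−1)/(1+β(Kᵢ−1)) = 0.
Check two-phase: ΣzᵢKᵢ = 1.242 > 1 and Σzᵢ/Kᵢ = 1.312 > 1, so g(0) = 0.242 > 0 and g(1) = -0.312 < 0.
Newton iteration, β⁰ = 0.5:
  β = 0.500: g = -0.0438, g' = -0.455 → β = 0.404
  β = 0.404: g = 0.0006, g' = -0.470 → β = 0.405
Converged at β = 0.405.
Compositions from xᵢ = zᵢ/(1+β(Kᵢ−1)), yᵢ = Kᵢxᵢ:
  1: x = 0.201, y = 0.502
  2: x = 0.441, y = 0.355
  3: x = 0.358, y = 0.143

x_3 = 0.358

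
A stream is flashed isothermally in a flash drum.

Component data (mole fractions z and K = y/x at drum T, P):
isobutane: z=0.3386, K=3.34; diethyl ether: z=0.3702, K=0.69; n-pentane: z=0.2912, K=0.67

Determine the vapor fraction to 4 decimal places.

ψ = 0.7791

Let ψ = V/F and solve Σ zᵢ(Kᵢ−1)/(1+ψ(Kᵢ−1)) = 0.
Check two-phase: ΣzᵢKᵢ = 1.5815 > 1 and Σzᵢ/Kᵢ = 1.0725 > 1, so g(0) = 0.5815 > 0 and g(1) = -0.0725 < 0.
Newton iteration, ψ⁰ = 0.5:
  ψ = 0.5000: g = 0.11423, g' = -0.4890 → ψ = 0.7336
  ψ = 0.7336: g = 0.01633, g' = -0.3660 → ψ = 0.7782
  ψ = 0.7782: g = 0.00032, g' = -0.3522 → ψ = 0.7791
Converged at ψ = 0.7791.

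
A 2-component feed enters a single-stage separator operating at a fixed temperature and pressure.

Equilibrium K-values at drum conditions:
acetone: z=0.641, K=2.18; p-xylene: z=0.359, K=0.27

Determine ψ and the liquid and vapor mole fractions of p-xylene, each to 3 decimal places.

ψ = 0.574, x_p-xylene = 0.618, y_p-xylene = 0.167

Binary case is linear: z₁(K₁−1)(1+ψ(K₂−1)) + z₂(K₂−1)(1+ψ(K₁−1)) = 0
⇒ ψ = [z₁(K₁−1)+z₂(K₂−1)] / [−(K₁−1)(K₂−1)] = 0.4943/0.8614 = 0.574
Compositions from xᵢ = zᵢ/(1+ψ(Kᵢ−1)), yᵢ = Kᵢxᵢ:
  acetone: x = 0.382, y = 0.833
  p-xylene: x = 0.618, y = 0.167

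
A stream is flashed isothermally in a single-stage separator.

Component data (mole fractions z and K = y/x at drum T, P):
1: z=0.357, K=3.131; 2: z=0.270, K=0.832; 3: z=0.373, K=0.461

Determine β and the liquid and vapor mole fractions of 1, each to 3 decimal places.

β = 0.576, x_1 = 0.160, y_1 = 0.502

Rachford–Rice: g(β) = Σ zᵢ(Kᵢ−1)/(1+β(Kᵢ−1)) = 0.
Check two-phase: ΣzᵢKᵢ = 1.514 > 1 and Σzᵢ/Kᵢ = 1.248 > 1, so g(0) = 0.514 > 0 and g(1) = -0.248 < 0.
Newton iteration, β⁰ = 0.38:
  β = 0.380: g = 0.1191, g' = -0.675 → β = 0.556
  β = 0.556: g = 0.0109, g' = -0.570 → β = 0.575
  β = 0.575: g = 0.0001, g' = -0.564 → β = 0.576
Converged at β = 0.576.
Compositions from xᵢ = zᵢ/(1+β(Kᵢ−1)), yᵢ = Kᵢxᵢ:
  1: x = 0.160, y = 0.502
  2: x = 0.299, y = 0.249
  3: x = 0.541, y = 0.249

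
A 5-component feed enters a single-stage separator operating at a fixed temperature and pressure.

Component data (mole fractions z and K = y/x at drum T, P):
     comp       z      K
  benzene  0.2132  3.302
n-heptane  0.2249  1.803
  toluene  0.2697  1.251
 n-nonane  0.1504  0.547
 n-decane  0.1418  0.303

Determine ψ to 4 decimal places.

ψ = 0.8137

Material balance + equilibrium reduce to Σ zᵢ(Kᵢ−1)/(1+ψ(Kᵢ−1)) = 0.
g(0) = ΣzᵢKᵢ − 1 = 0.5721 and g(1) = 1 − Σzᵢ/Kᵢ = -0.1478, so a root lies in (0, 1).
Iterate (Newton) starting at ψ = 0.61:
  ψ = 0.6100: g = 0.11798, g' = -0.5410 → ψ = 0.8281
  ψ = 0.8281: g = -0.00939, g' = -0.6621 → ψ = 0.8139
  ψ = 0.8139: g = -0.00011, g' = -0.6469 → ψ = 0.8137
Converged at ψ = 0.8137.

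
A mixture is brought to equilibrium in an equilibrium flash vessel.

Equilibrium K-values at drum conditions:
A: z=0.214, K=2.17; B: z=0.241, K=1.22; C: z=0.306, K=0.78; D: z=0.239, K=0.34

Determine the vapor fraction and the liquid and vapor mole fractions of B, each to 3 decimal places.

ψ = 0.204, x_B = 0.231, y_B = 0.281

Let ψ = V/F and solve Σ zᵢ(Kᵢ−1)/(1+ψ(Kᵢ−1)) = 0.
Feasibility: ΣzᵢKᵢ = 1.078, Σzᵢ/Kᵢ = 1.391 — both > 1, two phases present.
Newton–Raphson from ψ = 0.5:
  ψ = 0.500: g = -0.1053, g' = -0.377 → ψ = 0.220
  ψ = 0.220: g = -0.0057, g' = -0.355 → ψ = 0.204
Converged at ψ = 0.204.
Compositions from xᵢ = zᵢ/(1+ψ(Kᵢ−1)), yᵢ = Kᵢxᵢ:
  A: x = 0.173, y = 0.375
  B: x = 0.231, y = 0.281
  C: x = 0.320, y = 0.250
  D: x = 0.276, y = 0.094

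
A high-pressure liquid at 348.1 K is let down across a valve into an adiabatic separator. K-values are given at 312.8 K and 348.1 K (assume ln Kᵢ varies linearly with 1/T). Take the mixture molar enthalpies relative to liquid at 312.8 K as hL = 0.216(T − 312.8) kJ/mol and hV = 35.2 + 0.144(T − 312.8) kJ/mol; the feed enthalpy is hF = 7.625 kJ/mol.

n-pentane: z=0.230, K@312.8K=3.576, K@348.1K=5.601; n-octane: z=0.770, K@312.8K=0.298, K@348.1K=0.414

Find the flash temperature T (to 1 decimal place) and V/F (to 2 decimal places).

T = 328.2 K, V/F = 0.13

Adiabatic flash: solve Rachford–Rice at each trial T, then check hF = ψ·hV(T) + (1−ψ)·hL(T).
  T = 312.8 K: K = (3.576, 0.298), RR gives ψ = 0.029, H_out = 1.011 kJ/mol
  T = 348.1 K: K = (5.601, 0.414), RR gives ψ = 0.225, H_out = 14.977 kJ/mol
  T = 330.5 K: K = (4.532, 0.355), RR gives ψ = 0.138, H_out = 8.516 kJ/mol
  T = 321.6 K: K = (4.036, 0.326), RR gives ψ = 0.087, H_out = 4.924 kJ/mol
  T = 326.1 K: K = (4.283, 0.340), RR gives ψ = 0.114, H_out = 6.777 kJ/mol
  T = 328.3 K: K = (4.407, 0.347), RR gives ψ = 0.126, H_out = 7.655 kJ/mol
Linear interpolation between T = 326.1 (H_out = 6.777) and T = 328.3 (H_out = 7.655) on hF = 7.625 gives T ≈ 328.2 K, at which ψ = 0.13.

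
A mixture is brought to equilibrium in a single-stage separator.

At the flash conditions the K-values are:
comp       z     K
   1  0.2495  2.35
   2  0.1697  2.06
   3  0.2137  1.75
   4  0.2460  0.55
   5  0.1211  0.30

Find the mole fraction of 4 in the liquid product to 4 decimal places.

Iterate (Newton) starting at ψ = 0.5:
  ψ = 0.5000: g = 0.16197, g' = -0.5305 → ψ = 0.8053
  ψ = 0.8053: g = -0.00958, g' = -0.6409 → ψ = 0.7904
  ψ = 0.7904: g = -0.00010, g' = -0.6276 → ψ = 0.7902
Converged at ψ = 0.7902.
Compositions from xᵢ = zᵢ/(1+ψ(Kᵢ−1)), yᵢ = Kᵢxᵢ:
  1: x = 0.1207, y = 0.2837
  2: x = 0.0923, y = 0.1902
  3: x = 0.1342, y = 0.2348
  4: x = 0.3817, y = 0.2100
  5: x = 0.2710, y = 0.0813

x_4 = 0.3817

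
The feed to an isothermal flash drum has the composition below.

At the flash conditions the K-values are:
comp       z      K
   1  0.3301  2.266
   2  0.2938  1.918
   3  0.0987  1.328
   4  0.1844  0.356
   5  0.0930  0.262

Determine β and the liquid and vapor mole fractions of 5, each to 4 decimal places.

Material balance + equilibrium reduce to Σ zᵢ(Kᵢ−1)/(1+β(Kᵢ−1)) = 0.
g(0) = ΣzᵢKᵢ − 1 = 0.5326 and g(1) = 1 − Σzᵢ/Kᵢ = -0.2461, so a root lies in (0, 1).
Newton–Raphson from β = 0.5:
  β = 0.5000: g = 0.18466, g' = -0.6161 → β = 0.7997
  β = 0.7997: g = -0.02350, g' = -0.8464 → β = 0.7719
  β = 0.7719: g = -0.00062, g' = -0.8029 → β = 0.7712
Converged at β = 0.7712.
Compositions from xᵢ = zᵢ/(1+β(Kᵢ−1)), yᵢ = Kᵢxᵢ:
  1: x = 0.1670, y = 0.3785
  2: x = 0.1720, y = 0.3299
  3: x = 0.0788, y = 0.1046
  4: x = 0.3663, y = 0.1304
  5: x = 0.2158, y = 0.0566

β = 0.7712, x_5 = 0.2158, y_5 = 0.0566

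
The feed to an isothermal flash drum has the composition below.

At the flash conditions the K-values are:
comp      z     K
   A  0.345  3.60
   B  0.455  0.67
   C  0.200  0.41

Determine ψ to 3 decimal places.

Let ψ = V/F and solve Σ zᵢ(Kᵢ−1)/(1+ψ(Kᵢ−1)) = 0.
g(0) = ΣzᵢKᵢ − 1 = 0.629 and g(1) = 1 − Σzᵢ/Kᵢ = -0.263, so a root lies in (0, 1).
Iterate (Newton) starting at ψ = 0.65:
  ψ = 0.650: g = -0.0491, g' = -0.586 → ψ = 0.566
  ψ = 0.566: g = 0.0010, g' = -0.614 → ψ = 0.568
Converged at ψ = 0.568.

ψ = 0.568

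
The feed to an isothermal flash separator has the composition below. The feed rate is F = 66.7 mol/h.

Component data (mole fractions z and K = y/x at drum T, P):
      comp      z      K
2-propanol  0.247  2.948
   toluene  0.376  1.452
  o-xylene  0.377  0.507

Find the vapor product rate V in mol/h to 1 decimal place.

V = 54.3 mol/h

Rachford–Rice: g(V/F) = Σ zᵢ(Kᵢ−1)/(1+V/F(Kᵢ−1)) = 0.
Check two-phase: ΣzᵢKᵢ = 1.465 > 1 and Σzᵢ/Kᵢ = 1.086 > 1, so g(0) = 0.465 > 0 and g(1) = -0.086 < 0.
Iterate (Newton) starting at V/F = 0.48:
  V/F = 0.480: g = 0.1448, g' = -0.459 → V/F = 0.795
  V/F = 0.795: g = 0.0081, g' = -0.434 → V/F = 0.814
Converged at V/F = 0.814.
Then V = V/F·F = 0.8137·66.7 = 54.3 mol/h and L = F − V = 12.4 mol/h.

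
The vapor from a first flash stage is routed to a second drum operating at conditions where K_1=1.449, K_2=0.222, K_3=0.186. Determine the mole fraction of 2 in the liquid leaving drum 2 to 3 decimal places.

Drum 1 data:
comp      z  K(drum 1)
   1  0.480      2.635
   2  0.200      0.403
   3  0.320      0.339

Drum 1:
Let ψ₁ = V/F and solve Σ zᵢ(Kᵢ−1)/(1+ψ₁(Kᵢ−1)) = 0.
g(0) = ΣzᵢKᵢ − 1 = 0.454 and g(1) = 1 − Σzᵢ/Kᵢ = -0.622, so a root lies in (0, 1).
Newton–Raphson from ψ₁ = 0.5:
  ψ₁ = 0.500: g = -0.0543, g' = -0.845 → ψ₁ = 0.436
Converged at ψ₁ = 0.436.
Drum-1 compositions:
  1: x = 0.280, y = 0.739
  2: x = 0.270, y = 0.109
  3: x = 0.449, y = 0.152
Drum-2 feed = drum-1 vapor: z₂ = (0.7387, 0.1089, 0.1523).
Drum 2:
Let ψ₂ = V/F and solve Σ zᵢ(Kᵢ−1)/(1+ψ₂(Kᵢ−1)) = 0.
Feasibility: ΣzᵢKᵢ = 1.123, Σzᵢ/Kᵢ = 1.819 — both > 1, two phases present.
Newton iteration, ψ₂⁰ = 0.5:
  ψ₂ = 0.500: g = -0.0769, g' = -0.563 → ψ₂ = 0.363
  ψ₂ = 0.363: g = -0.0091, g' = -0.442 → ψ₂ = 0.343
Converged at ψ₂ = 0.343.
  1: x = 0.640, y = 0.928
  2: x = 0.148, y = 0.033
  3: x = 0.211, y = 0.039

x_2 (drum 2) = 0.148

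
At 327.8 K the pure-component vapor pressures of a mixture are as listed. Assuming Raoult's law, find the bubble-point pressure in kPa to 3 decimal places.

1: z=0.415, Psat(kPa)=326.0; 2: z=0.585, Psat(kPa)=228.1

At the bubble point ψ → 0, so ΣzᵢKᵢ = 1 with Kᵢ = Pᵢˢᵃᵗ/P ⇒ P = ΣzᵢPᵢˢᵃᵗ.
P = 0.415·326.0 + 0.585·228.1 = 268.728 kPa

Pbub = 268.728 kPa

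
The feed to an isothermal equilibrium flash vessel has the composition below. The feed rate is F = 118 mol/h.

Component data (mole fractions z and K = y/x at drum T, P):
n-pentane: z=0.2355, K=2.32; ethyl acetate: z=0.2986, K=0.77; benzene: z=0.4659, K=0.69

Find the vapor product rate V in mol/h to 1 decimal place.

V = 31.2 mol/h

Iterate (Newton) starting at ψ = 0.55:
  ψ = 0.5500: g = -0.07264, g' = -0.2235 → ψ = 0.2250
  ψ = 0.2250: g = 0.01198, g' = -0.3132 → ψ = 0.2633
  ψ = 0.2633: g = 0.00032, g' = -0.2970 → ψ = 0.2644
Converged at ψ = 0.2644.
Then V = ψ·F = 0.2644·118 = 31.2 mol/h and L = F − V = 86.8 mol/h.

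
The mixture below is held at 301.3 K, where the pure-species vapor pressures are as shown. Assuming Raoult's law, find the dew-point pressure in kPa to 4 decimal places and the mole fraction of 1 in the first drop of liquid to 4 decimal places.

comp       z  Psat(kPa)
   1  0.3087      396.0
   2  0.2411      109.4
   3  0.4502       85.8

At the dew point ψ → 1, so Σzᵢ/Kᵢ = 1 with Kᵢ = Pᵢˢᵃᵗ/P ⇒ 1/P = Σzᵢ/Pᵢˢᵃᵗ.
1/P = 0.3087/396.0 + 0.2411/109.4 + 0.4502/85.8 = 0.0082305 ⇒ P = 121.4997 kPa
xᵢ = zᵢP/Pᵢˢᵃᵗ ⇒ x_1 = 0.3087·121.4997/396.0 = 0.0947

Pdew = 121.4997 kPa, x_1 = 0.0947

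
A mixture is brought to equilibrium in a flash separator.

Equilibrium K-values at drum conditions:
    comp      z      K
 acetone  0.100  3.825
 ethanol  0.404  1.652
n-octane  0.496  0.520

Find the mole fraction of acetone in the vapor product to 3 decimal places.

y_acetone = 0.157

Iterate (Newton) starting at β = 0.68:
  β = 0.680: g = -0.0742, g' = -0.428 → β = 0.506
Converged at β = 0.506.
Compositions from xᵢ = zᵢ/(1+β(Kᵢ−1)), yᵢ = Kᵢxᵢ:
  acetone: x = 0.041, y = 0.157
  ethanol: x = 0.304, y = 0.502
  n-octane: x = 0.655, y = 0.341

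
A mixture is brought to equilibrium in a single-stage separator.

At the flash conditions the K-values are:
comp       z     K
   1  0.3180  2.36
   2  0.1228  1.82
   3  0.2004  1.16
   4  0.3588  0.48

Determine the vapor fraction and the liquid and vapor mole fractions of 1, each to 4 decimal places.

ψ = 0.7482, x_1 = 0.1576, y_1 = 0.3720

Let ψ = V/F and solve Σ zᵢ(Kᵢ−1)/(1+ψ(Kᵢ−1)) = 0.
Check two-phase: ΣzᵢKᵢ = 1.3787 > 1 and Σzᵢ/Kᵢ = 1.1225 > 1, so g(0) = 0.3787 > 0 and g(1) = -0.1225 < 0.
Newton–Raphson from ψ = 0.5:
  ψ = 0.5000: g = 0.10640, g' = -0.4315 → ψ = 0.7466
  ψ = 0.7466: g = 0.00072, g' = -0.4399 → ψ = 0.7482
Converged at ψ = 0.7482.
Compositions from xᵢ = zᵢ/(1+ψ(Kᵢ−1)), yᵢ = Kᵢxᵢ:
  1: x = 0.1576, y = 0.3720
  2: x = 0.0761, y = 0.1385
  3: x = 0.1790, y = 0.2076
  4: x = 0.5873, y = 0.2819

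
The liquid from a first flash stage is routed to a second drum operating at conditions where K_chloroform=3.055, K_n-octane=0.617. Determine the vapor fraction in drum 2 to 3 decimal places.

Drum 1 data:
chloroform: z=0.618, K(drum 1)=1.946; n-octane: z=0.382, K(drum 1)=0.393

V/F (drum 2) = 0.724

Drum 1:
Let ψ₁ = V/F and solve Σ zᵢ(Kᵢ−1)/(1+ψ₁(Kᵢ−1)) = 0.
Feasibility: ΣzᵢKᵢ = 1.353, Σzᵢ/Kᵢ = 1.290 — both > 1, two phases present.
Binary case is linear: z₁(K₁−1)(1+ψ₁(K₂−1)) + z₂(K₂−1)(1+ψ₁(K₁−1)) = 0
⇒ ψ₁ = [z₁(K₁−1)+z₂(K₂−1)] / [−(K₁−1)(K₂−1)] = 0.3528/0.5742 = 0.614
Drum-1 compositions:
  chloroform: x = 0.391, y = 0.761
  n-octane: x = 0.609, y = 0.239
Drum-2 feed = drum-1 liquid: z₂ = (0.3909, 0.6091).
Drum 2:
Binary case is linear: z₁(K₁−1)(1+ψ₂(K₂−1)) + z₂(K₂−1)(1+ψ₂(K₁−1)) = 0
⇒ ψ₂ = [z₁(K₁−1)+z₂(K₂−1)] / [−(K₁−1)(K₂−1)] = 0.5699/0.7871 = 0.724
  chloroform: x = 0.157, y = 0.480
  n-octane: x = 0.843, y = 0.520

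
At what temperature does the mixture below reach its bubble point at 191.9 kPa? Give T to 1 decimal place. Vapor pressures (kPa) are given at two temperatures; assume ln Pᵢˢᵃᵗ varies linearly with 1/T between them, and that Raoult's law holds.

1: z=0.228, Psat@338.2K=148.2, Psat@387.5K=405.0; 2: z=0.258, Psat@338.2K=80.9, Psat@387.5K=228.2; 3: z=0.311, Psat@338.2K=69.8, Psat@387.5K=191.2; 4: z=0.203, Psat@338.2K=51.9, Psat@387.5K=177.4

T = 374.4 K

Bubble-point temperature: ΣzᵢPᵢˢᵃᵗ(T) = P. Interpolate ln Pᵢˢᵃᵗ = aᵢ + bᵢ/T.
  T = 338.2 K: ΣzᵢPᵢˢᵃᵗ = 86.91 kPa
  T = 387.5 K: ΣzᵢPᵢˢᵃᵗ = 246.69 kPa
  T = 362.9 K: ΣzᵢPᵢˢᵃᵗ = 151.76 kPa
  T = 375.2 K: ΣzᵢPᵢˢᵃᵗ = 195.00 kPa
  T = 369.0 K: ΣzᵢPᵢˢᵃᵗ = 172.20 kPa
  T = 372.1 K: ΣzᵢPᵢˢᵃᵗ = 183.34 kPa
  T = 373.6 K: ΣzᵢPᵢˢᵃᵗ = 188.92 kPa
Interpolating between 373.6 K and 375.2 K gives T ≈ 374.4 K.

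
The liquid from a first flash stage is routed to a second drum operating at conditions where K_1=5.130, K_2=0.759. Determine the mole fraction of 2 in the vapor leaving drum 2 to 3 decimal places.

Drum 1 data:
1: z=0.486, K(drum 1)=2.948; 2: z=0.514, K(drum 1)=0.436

y_2 (drum 2) = 0.717

Drum 1:
Rachford–Rice: g(ψ₁) = Σ zᵢ(Kᵢ−1)/(1+ψ₁(Kᵢ−1)) = 0.
g(0) = ΣzᵢKᵢ − 1 = 0.657 and g(1) = 1 − Σzᵢ/Kᵢ = -0.344, so a root lies in (0, 1).
Binary case is linear: z₁(K₁−1)(1+ψ₁(K₂−1)) + z₂(K₂−1)(1+ψ₁(K₁−1)) = 0
⇒ ψ₁ = [z₁(K₁−1)+z₂(K₂−1)] / [−(K₁−1)(K₂−1)] = 0.6568/1.0987 = 0.598
Drum-1 compositions:
  1: x = 0.225, y = 0.662
  2: x = 0.775, y = 0.338
Drum-2 feed = drum-1 liquid: z₂ = (0.2245, 0.7755).
Drum 2:
Material balance + equilibrium reduce to Σ zᵢ(Kᵢ−1)/(1+ψ₂(Kᵢ−1)) = 0.
Feasibility: ΣzᵢKᵢ = 1.740, Σzᵢ/Kᵢ = 1.065 — both > 1, two phases present.
Binary case is linear: z₁(K₁−1)(1+ψ₂(K₂−1)) + z₂(K₂−1)(1+ψ₂(K₁−1)) = 0
⇒ ψ₂ = [z₁(K₁−1)+z₂(K₂−1)] / [−(K₁−1)(K₂−1)] = 0.7404/0.9953 = 0.744
  1: x = 0.055, y = 0.283
  2: x = 0.945, y = 0.717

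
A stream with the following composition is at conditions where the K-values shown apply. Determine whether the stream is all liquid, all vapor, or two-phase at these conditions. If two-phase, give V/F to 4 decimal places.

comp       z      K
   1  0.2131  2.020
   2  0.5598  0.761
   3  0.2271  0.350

all liquid

ΣzᵢKᵢ = 0.9360; Σzᵢ/Kᵢ = 1.4900.
Since ΣzᵢKᵢ < 1 the mixture is below its bubble point — single liquid phase.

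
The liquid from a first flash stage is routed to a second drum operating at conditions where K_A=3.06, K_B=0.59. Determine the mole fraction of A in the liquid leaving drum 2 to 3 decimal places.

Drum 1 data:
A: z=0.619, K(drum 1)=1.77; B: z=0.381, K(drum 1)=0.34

Drum 1:
Material balance + equilibrium reduce to Σ zᵢ(Kᵢ−1)/(1+ψ₁(Kᵢ−1)) = 0.
Feasibility: ΣzᵢKᵢ = 1.225, Σzᵢ/Kᵢ = 1.470 — both > 1, two phases present.
Newton–Raphson from ψ₁ = 0.5:
  ψ₁ = 0.500: g = -0.0312, g' = -0.561 → ψ₁ = 0.444
  ψ₁ = 0.444: g = -0.0007, g' = -0.536 → ψ₁ = 0.443
Converged at ψ₁ = 0.443.
Drum-1 compositions:
  A: x = 0.462, y = 0.817
  B: x = 0.538, y = 0.183
Drum-2 feed = drum-1 liquid: z₂ = (0.4615, 0.5385).
Drum 2:
Rachford–Rice: g(ψ₂) = Σ zᵢ(Kᵢ−1)/(1+ψ₂(Kᵢ−1)) = 0.
Check two-phase: ΣzᵢKᵢ = 1.730 > 1 and Σzᵢ/Kᵢ = 1.063 > 1, so g(0) = 0.730 > 0 and g(1) = -0.063 < 0.
Binary case is linear: z₁(K₁−1)(1+ψ₂(K₂−1)) + z₂(K₂−1)(1+ψ₂(K₁−1)) = 0
⇒ ψ₂ = [z₁(K₁−1)+z₂(K₂−1)] / [−(K₁−1)(K₂−1)] = 0.7300/0.8446 = 0.864
  A: x = 0.166, y = 0.508
  B: x = 0.834, y = 0.492

x_A (drum 2) = 0.166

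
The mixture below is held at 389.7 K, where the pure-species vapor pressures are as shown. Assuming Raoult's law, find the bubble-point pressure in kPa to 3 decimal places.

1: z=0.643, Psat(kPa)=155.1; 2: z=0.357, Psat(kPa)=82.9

Pbub = 129.325 kPa

At the bubble point ψ → 0, so ΣzᵢKᵢ = 1 with Kᵢ = Pᵢˢᵃᵗ/P ⇒ P = ΣzᵢPᵢˢᵃᵗ.
P = 0.643·155.1 + 0.357·82.9 = 129.325 kPa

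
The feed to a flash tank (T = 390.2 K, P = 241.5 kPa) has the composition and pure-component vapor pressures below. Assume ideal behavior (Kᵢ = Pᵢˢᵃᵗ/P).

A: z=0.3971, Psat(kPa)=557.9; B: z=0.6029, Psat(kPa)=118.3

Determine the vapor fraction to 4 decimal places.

Raoult's law: Kᵢ = Pᵢˢᵃᵗ/P = Pᵢˢᵃᵗ/241.5.
  K_A = 557.9/241.5 = 2.310145, K_B = 118.3/241.5 = 0.489855
Binary case is linear: z₁(K₁−1)(1+ψ(K₂−1)) + z₂(K₂−1)(1+ψ(K₁−1)) = 0
⇒ ψ = [z₁(K₁−1)+z₂(K₂−1)] / [−(K₁−1)(K₂−1)] = 0.21269/0.66836 = 0.3182

ψ = 0.3182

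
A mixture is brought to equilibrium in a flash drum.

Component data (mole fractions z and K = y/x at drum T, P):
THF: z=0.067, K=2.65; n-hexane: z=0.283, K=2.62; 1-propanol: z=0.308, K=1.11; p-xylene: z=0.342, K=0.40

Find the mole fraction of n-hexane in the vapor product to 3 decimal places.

Newton iteration, ψ⁰ = 0.5:
  ψ = 0.500: g = 0.0528, g' = -0.536 → ψ = 0.599
Converged at ψ = 0.599.
Compositions from xᵢ = zᵢ/(1+ψ(Kᵢ−1)), yᵢ = Kᵢxᵢ:
  THF: x = 0.034, y = 0.089
  n-hexane: x = 0.144, y = 0.376
  1-propanol: x = 0.289, y = 0.321
  p-xylene: x = 0.534, y = 0.213

y_n-hexane = 0.376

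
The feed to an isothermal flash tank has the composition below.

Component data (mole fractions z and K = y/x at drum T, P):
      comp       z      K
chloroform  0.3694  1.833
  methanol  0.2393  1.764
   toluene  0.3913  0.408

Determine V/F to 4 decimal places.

V/F = 0.5424

Material balance + equilibrium reduce to Σ zᵢ(Kᵢ−1)/(1+V/F(Kᵢ−1)) = 0.
g(0) = ΣzᵢKᵢ − 1 = 0.2589 and g(1) = 1 − Σzᵢ/Kᵢ = -0.2963, so a root lies in (0, 1).
Newton–Raphson from V/F = 0.57:
  V/F = 0.5700: g = -0.01362, g' = -0.4980 → V/F = 0.5426
  V/F = 0.5426: g = -0.00013, g' = -0.4890 → V/F = 0.5424
Converged at V/F = 0.5424.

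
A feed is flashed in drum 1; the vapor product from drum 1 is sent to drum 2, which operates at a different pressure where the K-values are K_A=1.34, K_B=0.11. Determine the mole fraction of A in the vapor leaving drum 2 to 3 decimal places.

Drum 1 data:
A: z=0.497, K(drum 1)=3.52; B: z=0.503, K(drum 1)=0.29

y_A (drum 2) = 0.970

Drum 1:
Binary case is linear: z₁(K₁−1)(1+ψ₁(K₂−1)) + z₂(K₂−1)(1+ψ₁(K₁−1)) = 0
⇒ ψ₁ = [z₁(K₁−1)+z₂(K₂−1)] / [−(K₁−1)(K₂−1)] = 0.8953/1.7892 = 0.500
Drum-1 compositions:
  A: x = 0.220, y = 0.774
  B: x = 0.780, y = 0.226
Drum-2 feed = drum-1 vapor: z₂ = (0.7737, 0.2263).
Drum 2:
Binary case is linear: z₁(K₁−1)(1+ψ₂(K₂−1)) + z₂(K₂−1)(1+ψ₂(K₁−1)) = 0
⇒ ψ₂ = [z₁(K₁−1)+z₂(K₂−1)] / [−(K₁−1)(K₂−1)] = 0.0617/0.3026 = 0.204
  A: x = 0.724, y = 0.970
  B: x = 0.276, y = 0.030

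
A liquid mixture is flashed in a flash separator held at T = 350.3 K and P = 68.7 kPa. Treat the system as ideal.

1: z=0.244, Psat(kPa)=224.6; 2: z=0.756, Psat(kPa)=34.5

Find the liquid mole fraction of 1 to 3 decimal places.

x_1 = 0.180

Raoult's law: Kᵢ = Pᵢˢᵃᵗ/P = Pᵢˢᵃᵗ/68.7.
  K_1 = 224.6/68.7 = 3.26929, K_2 = 34.5/68.7 = 0.50218
Let β = V/F and solve Σ zᵢ(Kᵢ−1)/(1+β(Kᵢ−1)) = 0.
Feasibility: ΣzᵢKᵢ = 1.177, Σzᵢ/Kᵢ = 1.580 — both > 1, two phases present.
Binary case is linear: z₁(K₁−1)(1+β(K₂−1)) + z₂(K₂−1)(1+β(K₁−1)) = 0
⇒ β = [z₁(K₁−1)+z₂(K₂−1)] / [−(K₁−1)(K₂−1)] = 0.1774/1.1297 = 0.157
Compositions from xᵢ = zᵢ/(1+β(Kᵢ−1)), yᵢ = Kᵢxᵢ:
  1: x = 0.180, y = 0.588
  2: x = 0.820, y = 0.412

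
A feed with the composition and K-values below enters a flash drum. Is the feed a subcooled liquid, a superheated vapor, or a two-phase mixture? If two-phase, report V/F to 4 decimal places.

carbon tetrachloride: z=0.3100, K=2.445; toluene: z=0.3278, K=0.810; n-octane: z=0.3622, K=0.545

two-phase, V/F = 0.4395

ΣzᵢKᵢ = 1.2209; Σzᵢ/Kᵢ = 1.1961.
Both exceed 1, so a two-phase solution exists.
Let ψ = V/F and solve Σ zᵢ(Kᵢ−1)/(1+ψ(Kᵢ−1)) = 0.
Newton iteration, ψ⁰ = 0.5:
  ψ = 0.5000: g = -0.02210, g' = -0.3583 → ψ = 0.4383
  ψ = 0.4383: g = 0.00045, g' = -0.3737 → ψ = 0.4395
Converged at ψ = 0.4395.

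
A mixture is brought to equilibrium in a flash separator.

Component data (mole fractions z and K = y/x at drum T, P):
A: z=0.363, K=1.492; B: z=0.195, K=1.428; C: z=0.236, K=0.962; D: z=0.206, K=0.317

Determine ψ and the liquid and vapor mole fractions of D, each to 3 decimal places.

Let ψ = V/F and solve Σ zᵢ(Kᵢ−1)/(1+ψ(Kᵢ−1)) = 0.
Check two-phase: ΣzᵢKᵢ = 1.112 > 1 and Σzᵢ/Kᵢ = 1.275 > 1, so g(0) = 0.112 > 0 and g(1) = -0.275 < 0.
Newton iteration, ψ⁰ = 0.4:
  ψ = 0.400: g = 0.0178, g' = -0.270 → ψ = 0.466
  ψ = 0.466: g = -0.0006, g' = -0.290 → ψ = 0.464
Converged at ψ = 0.464.
Compositions from xᵢ = zᵢ/(1+ψ(Kᵢ−1)), yᵢ = Kᵢxᵢ:
  A: x = 0.296, y = 0.441
  B: x = 0.163, y = 0.232
  C: x = 0.240, y = 0.231
  D: x = 0.302, y = 0.096

ψ = 0.464, x_D = 0.302, y_D = 0.096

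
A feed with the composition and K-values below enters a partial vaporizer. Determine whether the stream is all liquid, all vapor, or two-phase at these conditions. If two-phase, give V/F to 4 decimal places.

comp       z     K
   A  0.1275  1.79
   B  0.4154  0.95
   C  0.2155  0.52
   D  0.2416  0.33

all liquid

ΣzᵢKᵢ = 0.8146; Σzᵢ/Kᵢ = 1.6550.
Since ΣzᵢKᵢ < 1 the mixture is below its bubble point — single liquid phase.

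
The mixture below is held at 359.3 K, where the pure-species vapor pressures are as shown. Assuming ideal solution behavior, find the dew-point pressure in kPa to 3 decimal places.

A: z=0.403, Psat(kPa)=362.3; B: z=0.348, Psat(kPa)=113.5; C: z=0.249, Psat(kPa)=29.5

At the dew point ψ → 1, so Σzᵢ/Kᵢ = 1 with Kᵢ = Pᵢˢᵃᵗ/P ⇒ 1/P = Σzᵢ/Pᵢˢᵃᵗ.
1/P = 0.403/362.3 + 0.348/113.5 + 0.249/29.5 = 0.012619 ⇒ P = 79.245 kPa

Pdew = 79.245 kPa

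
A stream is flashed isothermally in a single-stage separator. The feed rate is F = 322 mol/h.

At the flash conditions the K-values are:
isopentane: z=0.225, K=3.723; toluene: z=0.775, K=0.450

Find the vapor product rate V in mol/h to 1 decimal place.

Material balance + equilibrium reduce to Σ zᵢ(Kᵢ−1)/(1+ψ(Kᵢ−1)) = 0.
Check two-phase: ΣzᵢKᵢ = 1.186 > 1 and Σzᵢ/Kᵢ = 1.783 > 1, so g(0) = 0.186 > 0 and g(1) = -0.783 < 0.
Newton iteration, ψ⁰ = 0.5:
  ψ = 0.500: g = -0.3285, g' = -0.745 → ψ = 0.059
  ψ = 0.059: g = 0.0871, g' = -1.488 → ψ = 0.118
  ψ = 0.118: g = 0.0082, g' = -1.225 → ψ = 0.124
Converged at ψ = 0.124.
Then V = ψ·F = 0.1245·322 = 40.1 mol/h and L = F − V = 281.9 mol/h.

V = 40.1 mol/h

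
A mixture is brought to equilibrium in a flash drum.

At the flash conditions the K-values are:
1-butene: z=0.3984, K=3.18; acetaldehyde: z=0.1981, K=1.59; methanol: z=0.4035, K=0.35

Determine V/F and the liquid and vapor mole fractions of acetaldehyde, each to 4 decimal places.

V/F = 0.6381, x_acetaldehyde = 0.1439, y_acetaldehyde = 0.2288

Rachford–Rice: g(V/F) = Σ zᵢ(Kᵢ−1)/(1+V/F(Kᵢ−1)) = 0.
Feasibility: ΣzᵢKᵢ = 1.7231, Σzᵢ/Kᵢ = 1.4027 — both > 1, two phases present.
Newton iteration, V/F⁰ = 0.5:
  V/F = 0.5000: g = 0.11725, g' = -0.8487 → V/F = 0.6382
  V/F = 0.6382: g = -0.00005, g' = -0.8653 → V/F = 0.6381
Converged at V/F = 0.6381.
Compositions from xᵢ = zᵢ/(1+V/F(Kᵢ−1)), yᵢ = Kᵢxᵢ:
  1-butene: x = 0.1666, y = 0.5299
  acetaldehyde: x = 0.1439, y = 0.2288
  methanol: x = 0.6895, y = 0.2413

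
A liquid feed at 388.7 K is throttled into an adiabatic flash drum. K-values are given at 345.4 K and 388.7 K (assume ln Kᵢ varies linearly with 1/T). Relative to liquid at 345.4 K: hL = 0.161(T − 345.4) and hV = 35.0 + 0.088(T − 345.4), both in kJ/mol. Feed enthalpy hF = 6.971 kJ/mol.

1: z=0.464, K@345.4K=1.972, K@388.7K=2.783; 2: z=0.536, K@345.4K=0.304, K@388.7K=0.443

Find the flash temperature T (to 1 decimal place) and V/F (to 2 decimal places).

Adiabatic flash: solve Rachford–Rice at each trial T, then check hF = ψ·hV(T) + (1−ψ)·hL(T).
  T = 345.4 K: K = (1.972, 0.304), RR gives ψ = 0.115, H_out = 4.033 kJ/mol
  T = 388.7 K: K = (2.783, 0.443), RR gives ψ = 0.532, H_out = 23.923 kJ/mol
  T = 367.0 K: K = (2.366, 0.371), RR gives ψ = 0.345, H_out = 15.012 kJ/mol
  T = 356.2 K: K = (2.166, 0.337), RR gives ψ = 0.240, H_out = 9.946 kJ/mol
  T = 350.8 K: K = (2.068, 0.320), RR gives ψ = 0.181, H_out = 7.126 kJ/mol
  T = 348.1 K: K = (2.020, 0.312), RR gives ψ = 0.149, H_out = 5.618 kJ/mol
  T = 349.5 K: K = (2.045, 0.316), RR gives ψ = 0.166, H_out = 6.409 kJ/mol
Linear interpolation between T = 349.5 (H_out = 6.409) and T = 350.8 (H_out = 7.126) on hF = 6.971 gives T ≈ 350.5 K, at which ψ = 0.18.

T = 350.5 K, V/F = 0.18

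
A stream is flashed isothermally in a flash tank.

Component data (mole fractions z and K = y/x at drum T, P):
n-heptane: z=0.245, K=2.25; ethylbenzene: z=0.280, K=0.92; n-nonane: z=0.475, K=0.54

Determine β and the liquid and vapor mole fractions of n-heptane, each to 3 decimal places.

Rachford–Rice: g(β) = Σ zᵢ(Kᵢ−1)/(1+β(Kᵢ−1)) = 0.
Feasibility: ΣzᵢKᵢ = 1.065, Σzᵢ/Kᵢ = 1.293 — both > 1, two phases present.
Newton iteration, β⁰ = 0.43:
  β = 0.430: g = -0.0964, g' = -0.320 → β = 0.129
  β = 0.129: g = 0.0089, g' = -0.399 → β = 0.151
Converged at β = 0.151.
Compositions from xᵢ = zᵢ/(1+β(Kᵢ−1)), yᵢ = Kᵢxᵢ:
  n-heptane: x = 0.206, y = 0.464
  ethylbenzene: x = 0.283, y = 0.261
  n-nonane: x = 0.511, y = 0.276

β = 0.151, x_n-heptane = 0.206, y_n-heptane = 0.464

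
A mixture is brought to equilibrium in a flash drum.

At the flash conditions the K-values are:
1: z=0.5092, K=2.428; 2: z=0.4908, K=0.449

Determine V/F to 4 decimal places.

Rachford–Rice: g(V/F) = Σ zᵢ(Kᵢ−1)/(1+V/F(Kᵢ−1)) = 0.
Feasibility: ΣzᵢKᵢ = 1.4567, Σzᵢ/Kᵢ = 1.3028 — both > 1, two phases present.
Binary case is linear: z₁(K₁−1)(1+V/F(K₂−1)) + z₂(K₂−1)(1+V/F(K₁−1)) = 0
⇒ V/F = [z₁(K₁−1)+z₂(K₂−1)] / [−(K₁−1)(K₂−1)] = 0.45671/0.78683 = 0.5804

V/F = 0.5804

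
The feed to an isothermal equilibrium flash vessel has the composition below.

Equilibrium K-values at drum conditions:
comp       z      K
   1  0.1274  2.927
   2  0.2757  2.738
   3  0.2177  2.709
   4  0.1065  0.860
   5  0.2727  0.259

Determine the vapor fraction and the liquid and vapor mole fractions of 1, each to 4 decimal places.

Material balance + equilibrium reduce to Σ zᵢ(Kᵢ−1)/(1+ψ(Kᵢ−1)) = 0.
Check two-phase: ΣzᵢKᵢ = 1.8797 > 1 and Σzᵢ/Kᵢ = 1.4013 > 1, so g(0) = 0.8797 > 0 and g(1) = -0.4013 < 0.
Newton iteration, ψ⁰ = 0.36:
  ψ = 0.3600: g = 0.37874, g' = -1.0045 → ψ = 0.7370
  ψ = 0.7370: g = 0.01431, g' = -1.0949 → ψ = 0.7501
  ψ = 0.7501: g = -0.00016, g' = -1.1197 → ψ = 0.7500
Converged at ψ = 0.7500.
Compositions from xᵢ = zᵢ/(1+ψ(Kᵢ−1)), yᵢ = Kᵢxᵢ:
  1: x = 0.0521, y = 0.1525
  2: x = 0.1197, y = 0.3277
  3: x = 0.0954, y = 0.2585
  4: x = 0.1190, y = 0.1023
  5: x = 0.6138, y = 0.1590

ψ = 0.7500, x_1 = 0.0521, y_1 = 0.1525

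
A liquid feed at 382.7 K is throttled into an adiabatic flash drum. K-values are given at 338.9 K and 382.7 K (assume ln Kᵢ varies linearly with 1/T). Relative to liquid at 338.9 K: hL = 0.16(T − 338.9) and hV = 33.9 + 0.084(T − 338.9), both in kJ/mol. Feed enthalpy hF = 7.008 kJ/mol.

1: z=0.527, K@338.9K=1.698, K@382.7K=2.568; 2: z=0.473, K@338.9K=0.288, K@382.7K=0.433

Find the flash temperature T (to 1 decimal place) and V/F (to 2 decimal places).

T = 345.2 K, V/F = 0.18

Adiabatic flash: solve Rachford–Rice at each trial T, then check hF = ψ·hV(T) + (1−ψ)·hL(T).
  T = 338.9 K: K = (1.698, 0.288), RR gives ψ = 0.063, H_out = 2.119 kJ/mol
  T = 382.7 K: K = (2.568, 0.433), RR gives ψ = 0.628, H_out = 26.200 kJ/mol
  T = 360.8 K: K = (2.115, 0.358), RR gives ψ = 0.396, H_out = 16.266 kJ/mol
  T = 349.9 K: K = (1.902, 0.322), RR gives ψ = 0.253, H_out = 10.133 kJ/mol
  T = 344.4 K: K = (1.799, 0.305), RR gives ψ = 0.166, H_out = 6.440 kJ/mol
  T = 347.1 K: K = (1.849, 0.313), RR gives ψ = 0.211, H_out = 8.318 kJ/mol
  T = 345.8 K: K = (1.825, 0.309), RR gives ψ = 0.190, H_out = 7.431 kJ/mol
Linear interpolation between T = 344.4 (H_out = 6.440) and T = 345.8 (H_out = 7.431) on hF = 7.008 gives T ≈ 345.2 K, at which ψ = 0.18.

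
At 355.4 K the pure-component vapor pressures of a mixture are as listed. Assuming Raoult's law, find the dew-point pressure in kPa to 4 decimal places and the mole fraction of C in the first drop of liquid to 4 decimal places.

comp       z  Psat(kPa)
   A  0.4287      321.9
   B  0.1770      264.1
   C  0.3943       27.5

Pdew = 61.1989 kPa, x_C = 0.8775

At the dew point ψ → 1, so Σzᵢ/Kᵢ = 1 with Kᵢ = Pᵢˢᵃᵗ/P ⇒ 1/P = Σzᵢ/Pᵢˢᵃᵗ.
1/P = 0.4287/321.9 + 0.1770/264.1 + 0.3943/27.5 = 0.0163402 ⇒ P = 61.1989 kPa
xᵢ = zᵢP/Pᵢˢᵃᵗ ⇒ x_C = 0.3943·61.1989/27.5 = 0.8775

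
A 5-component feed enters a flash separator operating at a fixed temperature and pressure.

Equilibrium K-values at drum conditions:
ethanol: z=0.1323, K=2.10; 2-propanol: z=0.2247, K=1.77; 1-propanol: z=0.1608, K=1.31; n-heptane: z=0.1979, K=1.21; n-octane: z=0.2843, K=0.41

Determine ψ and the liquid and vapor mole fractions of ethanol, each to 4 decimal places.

Rachford–Rice: g(ψ) = Σ zᵢ(Kᵢ−1)/(1+ψ(Kᵢ−1)) = 0.
g(0) = ΣzᵢKᵢ − 1 = 0.2422 and g(1) = 1 − Σzᵢ/Kᵢ = -0.1697, so a root lies in (0, 1).
Newton–Raphson from ψ = 0.5:
  ψ = 0.5000: g = 0.06166, g' = -0.3539 → ψ = 0.6742
  ψ = 0.6742: g = -0.00344, g' = -0.4007 → ψ = 0.6656
Converged at ψ = 0.6656.
Compositions from xᵢ = zᵢ/(1+ψ(Kᵢ−1)), yᵢ = Kᵢxᵢ:
  ethanol: x = 0.0764, y = 0.1604
  2-propanol: x = 0.1486, y = 0.2630
  1-propanol: x = 0.1333, y = 0.1746
  n-heptane: x = 0.1736, y = 0.2101
  n-octane: x = 0.4681, y = 0.1919

ψ = 0.6656, x_ethanol = 0.0764, y_ethanol = 0.1604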